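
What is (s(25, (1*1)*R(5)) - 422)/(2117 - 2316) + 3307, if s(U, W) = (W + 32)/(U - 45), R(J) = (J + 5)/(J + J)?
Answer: 13170333/3980 ≈ 3309.1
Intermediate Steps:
R(J) = (5 + J)/(2*J) (R(J) = (5 + J)/((2*J)) = (5 + J)*(1/(2*J)) = (5 + J)/(2*J))
s(U, W) = (32 + W)/(-45 + U)
(s(25, (1*1)*R(5)) - 422)/(2117 - 2316) + 3307 = ((32 + (1*1)*((1/2)*(5 + 5)/5))/(-45 + 25) - 422)/(2117 - 2316) + 3307 = ((32 + 1*((1/2)*(1/5)*10))/(-20) - 422)/(-199) + 3307 = (-(32 + 1*1)/20 - 422)*(-1/199) + 3307 = (-(32 + 1)/20 - 422)*(-1/199) + 3307 = (-1/20*33 - 422)*(-1/199) + 3307 = (-33/20 - 422)*(-1/199) + 3307 = -8473/20*(-1/199) + 3307 = 8473/3980 + 3307 = 13170333/3980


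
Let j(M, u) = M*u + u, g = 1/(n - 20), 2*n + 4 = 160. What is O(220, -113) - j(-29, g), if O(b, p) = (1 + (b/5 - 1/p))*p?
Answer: -147480/29 ≈ -5085.5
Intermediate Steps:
n = 78 (n = -2 + (½)*160 = -2 + 80 = 78)
O(b, p) = p*(1 - 1/p + b/5) (O(b, p) = (1 + (b*(⅕) - 1/p))*p = (1 + (b/5 - 1/p))*p = (1 + (-1/p + b/5))*p = (1 - 1/p + b/5)*p = p*(1 - 1/p + b/5))
g = 1/58 (g = 1/(78 - 20) = 1/58 ≈ 0.017241)
j(M, u) = u + M*u
O(220, -113) - j(-29, g) = (-1 - 113 + (⅕)*220*(-113)) - (1 - 29)/58 = (-1 - 113 - 4972) - (-28)/58 = -5086 - 1*(-14/29) = -5086 + 14/29 = -147480/29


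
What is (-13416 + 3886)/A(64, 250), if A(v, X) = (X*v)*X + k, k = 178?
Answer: -4765/2000089 ≈ -0.0023824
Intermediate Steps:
A(v, X) = 178 + v*X**2 (A(v, X) = (X*v)*X + 178 = v*X**2 + 178 = 178 + v*X**2)
(-13416 + 3886)/A(64, 250) = (-13416 + 3886)/(178 + 64*250**2) = -9530/(178 + 64*62500) = -9530/(178 + 4000000) = -9530/4000178 = -9530*1/4000178 = -4765/2000089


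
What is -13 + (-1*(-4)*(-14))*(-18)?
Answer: 995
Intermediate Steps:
-13 + (-1*(-4)*(-14))*(-18) = -13 + (4*(-14))*(-18) = -13 - 56*(-18) = -13 + 1008 = 995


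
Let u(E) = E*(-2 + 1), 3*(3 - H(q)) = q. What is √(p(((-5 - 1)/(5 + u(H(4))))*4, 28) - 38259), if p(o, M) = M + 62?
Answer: 3*I*√4241 ≈ 195.37*I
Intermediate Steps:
H(q) = 3 - q/3
u(E) = -E (u(E) = E*(-1) = -E)
p(o, M) = 62 + M
√(p(((-5 - 1)/(5 + u(H(4))))*4, 28) - 38259) = √((62 + 28) - 38259) = √(90 - 38259) = √(-38169) = 3*I*√4241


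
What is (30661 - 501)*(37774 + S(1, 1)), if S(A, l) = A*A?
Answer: 1139294000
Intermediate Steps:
S(A, l) = A²
(30661 - 501)*(37774 + S(1, 1)) = (30661 - 501)*(37774 + 1²) = 30160*(37774 + 1) = 30160*37775 = 1139294000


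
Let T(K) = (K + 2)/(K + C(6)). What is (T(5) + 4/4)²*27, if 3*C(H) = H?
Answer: 108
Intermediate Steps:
C(H) = H/3
T(K) = 1 (T(K) = (K + 2)/(K + (⅓)*6) = (2 + K)/(K + 2) = (2 + K)/(2 + K) = 1)
(T(5) + 4/4)²*27 = (1 + 4/4)²*27 = (1 + 4*(¼))²*27 = (1 + 1)²*27 = 2²*27 = 4*27 = 108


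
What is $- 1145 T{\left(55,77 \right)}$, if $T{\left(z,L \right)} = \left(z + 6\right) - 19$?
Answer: $-48090$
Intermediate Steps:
$T{\left(z,L \right)} = -13 + z$ ($T{\left(z,L \right)} = \left(6 + z\right) - 19 = -13 + z$)
$- 1145 T{\left(55,77 \right)} = - 1145 \left(-13 + 55\right) = \left(-1145\right) 42 = -48090$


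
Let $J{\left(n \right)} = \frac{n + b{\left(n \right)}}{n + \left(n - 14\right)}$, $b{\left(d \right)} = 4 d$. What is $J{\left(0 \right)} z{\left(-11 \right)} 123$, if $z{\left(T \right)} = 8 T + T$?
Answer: $0$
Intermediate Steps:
$z{\left(T \right)} = 9 T$
$J{\left(n \right)} = \frac{5 n}{-14 + 2 n}$ ($J{\left(n \right)} = \frac{n + 4 n}{n + \left(n - 14\right)} = \frac{5 n}{n + \left(-14 + n\right)} = \frac{5 n}{-14 + 2 n}$)
$J{\left(0 \right)} z{\left(-11 \right)} 123 = \frac{5}{2} \cdot 0 \frac{1}{-7 + 0} \cdot 9 \left(-11\right) 123 = \frac{5}{2} \cdot 0 \frac{1}{-7} \left(-99\right) 123 = \frac{5}{2} \cdot 0 \left(- \frac{1}{7}\right) \left(-99\right) 123 = 0 \left(-99\right) 123 = 0 \cdot 123 = 0$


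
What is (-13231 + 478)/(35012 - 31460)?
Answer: -4251/1184 ≈ -3.5904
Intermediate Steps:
(-13231 + 478)/(35012 - 31460) = -12753/3552 = -12753*1/3552 = -4251/1184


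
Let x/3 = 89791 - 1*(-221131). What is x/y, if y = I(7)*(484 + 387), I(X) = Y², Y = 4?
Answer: 466383/6968 ≈ 66.932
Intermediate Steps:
x = 932766 (x = 3*(89791 - 1*(-221131)) = 3*(89791 + 221131) = 3*310922 = 932766)
I(X) = 16 (I(X) = 4² = 16)
y = 13936 (y = 16*(484 + 387) = 16*871 = 13936)
x/y = 932766/13936 = 932766*(1/13936) = 466383/6968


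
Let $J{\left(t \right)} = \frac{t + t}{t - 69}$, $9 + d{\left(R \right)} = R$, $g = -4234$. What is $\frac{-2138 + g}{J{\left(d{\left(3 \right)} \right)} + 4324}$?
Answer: $- \frac{39825}{27026} \approx -1.4736$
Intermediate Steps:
$d{\left(R \right)} = -9 + R$
$J{\left(t \right)} = \frac{2 t}{-69 + t}$
$\frac{-2138 + g}{J{\left(d{\left(3 \right)} \right)} + 4324} = \frac{-2138 - 4234}{\frac{2 \left(-9 + 3\right)}{-69 + \left(-9 + 3\right)} + 4324} = - \frac{6372}{2 \left(-6\right) \frac{1}{-69 - 6} + 4324} = - \frac{6372}{2 \left(-6\right) \frac{1}{-75} + 4324} = - \frac{6372}{2 \left(-6\right) \left(- \frac{1}{75}\right) + 4324} = - \frac{6372}{\frac{4}{25} + 4324} = - \frac{6372}{\frac{108104}{25}} = \left(-6372\right) \frac{25}{108104} = - \frac{39825}{27026}$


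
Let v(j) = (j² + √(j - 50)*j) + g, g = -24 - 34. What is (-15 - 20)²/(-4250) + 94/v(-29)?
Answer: -179177/995860 + 47*I*√79/11716 ≈ -0.17992 + 0.035656*I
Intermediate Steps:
g = -58
v(j) = -58 + j² + j*√(-50 + j) (v(j) = (j² + √(j - 50)*j) - 58 = (j² + √(-50 + j)*j) - 58 = (j² + j*√(-50 + j)) - 58 = -58 + j² + j*√(-50 + j))
(-15 - 20)²/(-4250) + 94/v(-29) = (-15 - 20)²/(-4250) + 94/(-58 + (-29)² - 29*√(-50 - 29)) = (-35)²*(-1/4250) + 94/(-58 + 841 - 29*I*√79) = 1225*(-1/4250) + 94/(-58 + 841 - 29*I*√79) = -49/170 + 94/(-58 + 841 - 29*I*√79) = -49/170 + 94/(783 - 29*I*√79)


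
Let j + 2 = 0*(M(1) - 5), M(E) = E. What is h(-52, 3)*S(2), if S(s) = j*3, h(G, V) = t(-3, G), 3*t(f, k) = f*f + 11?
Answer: -40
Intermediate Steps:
t(f, k) = 11/3 + f²/3 (t(f, k) = (f*f + 11)/3 = (f² + 11)/3 = (11 + f²)/3 = 11/3 + f²/3)
h(G, V) = 20/3 (h(G, V) = 11/3 + (⅓)*(-3)² = 11/3 + (⅓)*9 = 11/3 + 3 = 20/3)
j = -2 (j = -2 + 0*(1 - 5) = -2 + 0*(-4) = -2 + 0 = -2)
S(s) = -6 (S(s) = -2*3 = -6)
h(-52, 3)*S(2) = (20/3)*(-6) = -40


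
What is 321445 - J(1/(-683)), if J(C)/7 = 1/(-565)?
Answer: 181616432/565 ≈ 3.2145e+5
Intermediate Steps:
J(C) = -7/565 (J(C) = 7/(-565) = 7*(-1/565) = -7/565)
321445 - J(1/(-683)) = 321445 - 1*(-7/565) = 321445 + 7/565 = 181616432/565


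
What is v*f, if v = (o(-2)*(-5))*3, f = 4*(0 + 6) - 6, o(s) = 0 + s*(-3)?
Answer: -1620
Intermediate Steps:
o(s) = -3*s (o(s) = 0 - 3*s = -3*s)
f = 18 (f = 4*6 - 6 = 24 - 6 = 18)
v = -90 (v = (-3*(-2)*(-5))*3 = (6*(-5))*3 = -30*3 = -90)
v*f = -90*18 = -1620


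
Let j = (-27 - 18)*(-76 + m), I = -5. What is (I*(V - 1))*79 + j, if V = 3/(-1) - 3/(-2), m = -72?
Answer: 15295/2 ≈ 7647.5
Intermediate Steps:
V = -3/2 (V = 3*(-1) - 3*(-½) = -3 + 3/2 = -3/2 ≈ -1.5000)
j = 6660 (j = (-27 - 18)*(-76 - 72) = -45*(-148) = 6660)
(I*(V - 1))*79 + j = -5*(-3/2 - 1)*79 + 6660 = -5*(-5/2)*79 + 6660 = (25/2)*79 + 6660 = 1975/2 + 6660 = 15295/2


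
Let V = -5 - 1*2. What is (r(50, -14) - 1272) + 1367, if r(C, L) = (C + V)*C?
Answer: 2245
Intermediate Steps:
V = -7 (V = -5 - 2 = -7)
r(C, L) = C*(-7 + C) (r(C, L) = (C - 7)*C = (-7 + C)*C = C*(-7 + C))
(r(50, -14) - 1272) + 1367 = (50*(-7 + 50) - 1272) + 1367 = (50*43 - 1272) + 1367 = (2150 - 1272) + 1367 = 878 + 1367 = 2245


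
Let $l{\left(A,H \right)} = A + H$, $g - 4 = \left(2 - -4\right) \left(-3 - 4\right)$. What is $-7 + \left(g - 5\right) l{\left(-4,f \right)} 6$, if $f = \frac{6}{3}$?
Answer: $509$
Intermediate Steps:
$f = 2$ ($f = 6 \cdot \frac{1}{3} = 2$)
$g = -38$ ($g = 4 + \left(2 - -4\right) \left(-3 - 4\right) = 4 + \left(2 + 4\right) \left(-7\right) = 4 + 6 \left(-7\right) = 4 - 42 = -38$)
$-7 + \left(g - 5\right) l{\left(-4,f \right)} 6 = -7 + \left(-38 - 5\right) \left(-4 + 2\right) 6 = -7 + \left(-43\right) \left(-2\right) 6 = -7 + 86 \cdot 6 = -7 + 516 = 509$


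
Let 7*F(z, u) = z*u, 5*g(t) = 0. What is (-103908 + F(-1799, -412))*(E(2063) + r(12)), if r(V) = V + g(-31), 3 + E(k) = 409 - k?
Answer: -3250520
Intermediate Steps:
E(k) = 406 - k (E(k) = -3 + (409 - k) = 406 - k)
g(t) = 0 (g(t) = (⅕)*0 = 0)
F(z, u) = u*z/7 (F(z, u) = (z*u)/7 = (u*z)/7 = u*z/7)
r(V) = V (r(V) = V + 0 = V)
(-103908 + F(-1799, -412))*(E(2063) + r(12)) = (-103908 + (⅐)*(-412)*(-1799))*((406 - 1*2063) + 12) = (-103908 + 105884)*((406 - 2063) + 12) = 1976*(-1657 + 12) = 1976*(-1645) = -3250520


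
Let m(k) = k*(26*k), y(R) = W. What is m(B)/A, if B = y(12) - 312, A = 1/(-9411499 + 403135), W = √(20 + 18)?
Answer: -22808565079248 + 146151697536*√38 ≈ -2.1908e+13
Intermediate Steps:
W = √38 ≈ 6.1644
A = -1/9008364 (A = 1/(-9008364) = -1/9008364 ≈ -1.1101e-7)
y(R) = √38
B = -312 + √38 (B = √38 - 312 = -312 + √38 ≈ -305.84)
m(k) = 26*k²
m(B)/A = (26*(-312 + √38)²)/(-1/9008364) = (26*(-312 + √38)²)*(-9008364) = -234217464*(-312 + √38)²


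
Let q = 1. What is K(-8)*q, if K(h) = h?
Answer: -8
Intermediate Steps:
K(-8)*q = -8*1 = -8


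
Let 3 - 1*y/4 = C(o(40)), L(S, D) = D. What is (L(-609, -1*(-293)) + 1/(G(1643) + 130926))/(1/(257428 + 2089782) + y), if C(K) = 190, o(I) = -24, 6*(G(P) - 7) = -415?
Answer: -539995905186250/1378556062508457 ≈ -0.39171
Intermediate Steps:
G(P) = -373/6 (G(P) = 7 + (⅙)*(-415) = 7 - 415/6 = -373/6)
y = -748 (y = 12 - 4*190 = 12 - 760 = -748)
(L(-609, -1*(-293)) + 1/(G(1643) + 130926))/(1/(257428 + 2089782) + y) = (-1*(-293) + 1/(-373/6 + 130926))/(1/(257428 + 2089782) - 748) = (293 + 1/(785183/6))/(1/2347210 - 748) = (293 + 6/785183)/(1/2347210 - 748) = 230058625/(785183*(-1755713079/2347210)) = (230058625/785183)*(-2347210/1755713079) = -539995905186250/1378556062508457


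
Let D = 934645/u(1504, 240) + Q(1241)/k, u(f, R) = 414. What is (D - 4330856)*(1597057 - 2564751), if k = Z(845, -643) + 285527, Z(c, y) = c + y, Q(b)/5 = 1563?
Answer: 3590549483971172723/857187 ≈ 4.1888e+12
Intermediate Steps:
Q(b) = 7815 (Q(b) = 5*1563 = 7815)
k = 285729 (k = (845 - 643) + 285527 = 202 + 285527 = 285729)
D = 3870411835/1714374 (D = 934645/414 + 7815/285729 = 934645*(1/414) + 7815*(1/285729) = 934645/414 + 2605/95243 = 3870411835/1714374 ≈ 2257.6)
(D - 4330856)*(1597057 - 2564751) = (3870411835/1714374 - 4330856)*(1597057 - 2564751) = -7420836512309/1714374*(-967694) = 3590549483971172723/857187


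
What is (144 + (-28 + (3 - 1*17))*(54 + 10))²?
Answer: 6471936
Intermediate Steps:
(144 + (-28 + (3 - 1*17))*(54 + 10))² = (144 + (-28 + (3 - 17))*64)² = (144 + (-28 - 14)*64)² = (144 - 42*64)² = (144 - 2688)² = (-2544)² = 6471936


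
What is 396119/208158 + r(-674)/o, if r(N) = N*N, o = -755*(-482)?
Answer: 119356424449/37875388890 ≈ 3.1513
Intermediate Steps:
o = 363910
r(N) = N²
396119/208158 + r(-674)/o = 396119/208158 + (-674)²/363910 = 396119*(1/208158) + 454276*(1/363910) = 396119/208158 + 227138/181955 = 119356424449/37875388890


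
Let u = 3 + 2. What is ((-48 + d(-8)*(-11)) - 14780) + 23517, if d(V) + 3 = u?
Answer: 8667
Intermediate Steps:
u = 5
d(V) = 2 (d(V) = -3 + 5 = 2)
((-48 + d(-8)*(-11)) - 14780) + 23517 = ((-48 + 2*(-11)) - 14780) + 23517 = ((-48 - 22) - 14780) + 23517 = (-70 - 14780) + 23517 = -14850 + 23517 = 8667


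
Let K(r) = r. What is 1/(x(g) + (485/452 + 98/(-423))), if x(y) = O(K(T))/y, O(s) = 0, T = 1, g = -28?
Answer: 191196/160859 ≈ 1.1886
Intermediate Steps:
x(y) = 0 (x(y) = 0/y = 0)
1/(x(g) + (485/452 + 98/(-423))) = 1/(0 + (485/452 + 98/(-423))) = 1/(0 + (485*(1/452) + 98*(-1/423))) = 1/(0 + (485/452 - 98/423)) = 1/(0 + 160859/191196) = 1/(160859/191196) = 191196/160859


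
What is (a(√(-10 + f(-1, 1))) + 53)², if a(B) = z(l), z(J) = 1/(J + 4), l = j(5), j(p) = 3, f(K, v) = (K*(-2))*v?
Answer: 138384/49 ≈ 2824.2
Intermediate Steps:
f(K, v) = -2*K*v (f(K, v) = (-2*K)*v = -2*K*v)
l = 3
z(J) = 1/(4 + J)
a(B) = ⅐ (a(B) = 1/(4 + 3) = 1/7 = ⅐)
(a(√(-10 + f(-1, 1))) + 53)² = (⅐ + 53)² = (372/7)² = 138384/49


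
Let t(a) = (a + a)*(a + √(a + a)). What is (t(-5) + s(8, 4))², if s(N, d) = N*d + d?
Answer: 6396 - 1720*I*√10 ≈ 6396.0 - 5439.1*I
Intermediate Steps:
s(N, d) = d + N*d
t(a) = 2*a*(a + √2*√a) (t(a) = (2*a)*(a + √(2*a)) = (2*a)*(a + √2*√a) = 2*a*(a + √2*√a))
(t(-5) + s(8, 4))² = ((2*(-5)² + 2*√2*(-5)^(3/2)) + 4*(1 + 8))² = ((2*25 + 2*√2*(-5*I*√5)) + 4*9)² = ((50 - 10*I*√10) + 36)² = (86 - 10*I*√10)²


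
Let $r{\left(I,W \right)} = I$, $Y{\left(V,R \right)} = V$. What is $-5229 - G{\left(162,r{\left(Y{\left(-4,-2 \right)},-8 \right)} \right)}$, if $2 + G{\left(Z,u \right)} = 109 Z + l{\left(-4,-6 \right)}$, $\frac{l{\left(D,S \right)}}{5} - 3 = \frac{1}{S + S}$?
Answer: $- \frac{274795}{12} \approx -22900.0$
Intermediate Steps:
$l{\left(D,S \right)} = 15 + \frac{5}{2 S}$ ($l{\left(D,S \right)} = 15 + \frac{5}{S + S} = 15 + \frac{5}{2 S}$)
$G{\left(Z,u \right)} = \frac{151}{12} + 109 Z$ ($G{\left(Z,u \right)} = -2 + \left(109 Z + \left(15 + \frac{5}{2 \left(-6\right)}\right)\right) = -2 + \left(109 Z + \left(15 + \frac{5}{2} \left(- \frac{1}{6}\right)\right)\right) = -2 + \left(109 Z + \left(15 - \frac{5}{12}\right)\right) = -2 + \left(109 Z + \frac{175}{12}\right) = -2 + \left(\frac{175}{12} + 109 Z\right) = \frac{151}{12} + 109 Z$)
$-5229 - G{\left(162,r{\left(Y{\left(-4,-2 \right)},-8 \right)} \right)} = -5229 - \left(\frac{151}{12} + 109 \cdot 162\right) = -5229 - \left(\frac{151}{12} + 17658\right) = -5229 - \frac{212047}{12} = - \frac{274795}{12}$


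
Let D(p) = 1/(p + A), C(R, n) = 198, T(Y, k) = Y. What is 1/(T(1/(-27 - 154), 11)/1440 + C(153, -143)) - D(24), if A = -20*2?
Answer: 55776959/825707504 ≈ 0.067551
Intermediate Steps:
A = -40
D(p) = 1/(-40 + p) (D(p) = 1/(p - 40) = 1/(-40 + p))
1/(T(1/(-27 - 154), 11)/1440 + C(153, -143)) - D(24) = 1/(1/(-27 - 154*1440) + 198) - 1/(-40 + 24) = 1/((1/1440)/(-181) + 198) - 1/(-16) = 1/(-1/181*1/1440 + 198) - 1*(-1/16) = 1/(-1/260640 + 198) + 1/16 = 1/(51606719/260640) + 1/16 = 260640/51606719 + 1/16 = 55776959/825707504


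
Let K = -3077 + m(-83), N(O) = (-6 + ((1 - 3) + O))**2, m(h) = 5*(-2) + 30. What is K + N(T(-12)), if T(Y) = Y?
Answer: -2657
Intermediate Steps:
m(h) = 20 (m(h) = -10 + 30 = 20)
N(O) = (-8 + O)**2 (N(O) = (-6 + (-2 + O))**2 = (-8 + O)**2)
K = -3057 (K = -3077 + 20 = -3057)
K + N(T(-12)) = -3057 + (-8 - 12)**2 = -3057 + (-20)**2 = -3057 + 400 = -2657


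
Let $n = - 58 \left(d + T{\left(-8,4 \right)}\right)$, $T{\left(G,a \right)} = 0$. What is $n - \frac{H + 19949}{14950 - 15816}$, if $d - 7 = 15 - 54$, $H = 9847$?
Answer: $\frac{818546}{433} \approx 1890.4$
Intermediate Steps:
$d = -32$ ($d = 7 + \left(15 - 54\right) = 7 - 39 = -32$)
$n = 1856$ ($n = - 58 \left(-32 + 0\right) = \left(-58\right) \left(-32\right) = 1856$)
$n - \frac{H + 19949}{14950 - 15816} = 1856 - \frac{9847 + 19949}{14950 - 15816} = 1856 - \frac{29796}{-866} = 1856 - 29796 \left(- \frac{1}{866}\right) = 1856 - - \frac{14898}{433} = 1856 + \frac{14898}{433} = \frac{818546}{433}$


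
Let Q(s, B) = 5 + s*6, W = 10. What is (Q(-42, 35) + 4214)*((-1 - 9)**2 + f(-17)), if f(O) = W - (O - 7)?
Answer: 531578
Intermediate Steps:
f(O) = 17 - O (f(O) = 10 - (O - 7) = 10 - (-7 + O) = 10 + (7 - O) = 17 - O)
Q(s, B) = 5 + 6*s
(Q(-42, 35) + 4214)*((-1 - 9)**2 + f(-17)) = ((5 + 6*(-42)) + 4214)*((-1 - 9)**2 + (17 - 1*(-17))) = ((5 - 252) + 4214)*((-10)**2 + (17 + 17)) = (-247 + 4214)*(100 + 34) = 3967*134 = 531578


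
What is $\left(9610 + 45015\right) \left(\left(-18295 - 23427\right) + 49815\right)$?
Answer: $442080125$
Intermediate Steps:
$\left(9610 + 45015\right) \left(\left(-18295 - 23427\right) + 49815\right) = 54625 \left(-41722 + 49815\right) = 54625 \cdot 8093 = 442080125$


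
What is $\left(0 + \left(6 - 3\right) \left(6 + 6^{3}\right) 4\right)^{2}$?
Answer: $7096896$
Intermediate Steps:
$\left(0 + \left(6 - 3\right) \left(6 + 6^{3}\right) 4\right)^{2} = \left(0 + 3 \left(6 + 216\right) 4\right)^{2} = \left(0 + 3 \cdot 222 \cdot 4\right)^{2} = \left(0 + 666 \cdot 4\right)^{2} = \left(0 + 2664\right)^{2} = 2664^{2} = 7096896$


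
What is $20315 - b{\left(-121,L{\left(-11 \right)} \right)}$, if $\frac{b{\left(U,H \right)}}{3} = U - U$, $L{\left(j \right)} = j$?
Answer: $20315$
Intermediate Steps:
$b{\left(U,H \right)} = 0$ ($b{\left(U,H \right)} = 3 \left(U - U\right) = 3 \cdot 0 = 0$)
$20315 - b{\left(-121,L{\left(-11 \right)} \right)} = 20315 - 0 = 20315 + 0 = 20315$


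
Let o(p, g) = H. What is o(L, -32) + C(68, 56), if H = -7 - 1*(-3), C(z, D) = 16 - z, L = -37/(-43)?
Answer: -56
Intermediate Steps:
L = 37/43 (L = -37*(-1/43) = 37/43 ≈ 0.86047)
H = -4 (H = -7 + 3 = -4)
o(p, g) = -4
o(L, -32) + C(68, 56) = -4 + (16 - 1*68) = -4 + (16 - 68) = -4 - 52 = -56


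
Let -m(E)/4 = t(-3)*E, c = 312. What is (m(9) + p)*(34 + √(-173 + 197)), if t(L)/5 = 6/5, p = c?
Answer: 3264 + 192*√6 ≈ 3734.3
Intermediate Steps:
p = 312
t(L) = 6 (t(L) = 5*(6/5) = 6)
m(E) = -24*E
(m(9) + p)*(34 + √(-173 + 197)) = (-24*9 + 312)*(34 + √(-173 + 197)) = (-216 + 312)*(34 + √24) = 96*(34 + 2*√6) = 3264 + 192*√6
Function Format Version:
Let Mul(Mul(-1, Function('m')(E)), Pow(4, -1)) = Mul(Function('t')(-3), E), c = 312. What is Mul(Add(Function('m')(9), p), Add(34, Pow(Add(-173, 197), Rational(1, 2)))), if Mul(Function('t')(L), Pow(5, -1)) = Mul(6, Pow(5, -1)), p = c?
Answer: Add(3264, Mul(192, Pow(6, Rational(1, 2)))) ≈ 3734.3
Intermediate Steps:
p = 312
Function('t')(L) = 6 (Function('t')(L) = Mul(5, Mul(6, Pow(5, -1))) = Mul(5, Mul(6, Rational(1, 5))) = Mul(5, Rational(6, 5)) = 6)
Function('m')(E) = Mul(-24, E) (Function('m')(E) = Mul(-4, Mul(6, E)) = Mul(-24, E))
Mul(Add(Function('m')(9), p), Add(34, Pow(Add(-173, 197), Rational(1, 2)))) = Mul(Add(Mul(-24, 9), 312), Add(34, Pow(Add(-173, 197), Rational(1, 2)))) = Mul(Add(-216, 312), Add(34, Pow(24, Rational(1, 2)))) = Mul(96, Add(34, Mul(2, Pow(6, Rational(1, 2))))) = Add(3264, Mul(192, Pow(6, Rational(1, 2))))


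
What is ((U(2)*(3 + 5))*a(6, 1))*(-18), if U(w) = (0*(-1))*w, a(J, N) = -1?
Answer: 0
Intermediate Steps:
U(w) = 0 (U(w) = 0*w = 0)
((U(2)*(3 + 5))*a(6, 1))*(-18) = ((0*(3 + 5))*(-1))*(-18) = ((0*8)*(-1))*(-18) = (0*(-1))*(-18) = 0*(-18) = 0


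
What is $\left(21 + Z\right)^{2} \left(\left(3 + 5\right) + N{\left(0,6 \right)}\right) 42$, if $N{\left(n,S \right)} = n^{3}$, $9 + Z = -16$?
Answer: $5376$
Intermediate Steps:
$Z = -25$ ($Z = -9 - 16 = -25$)
$\left(21 + Z\right)^{2} \left(\left(3 + 5\right) + N{\left(0,6 \right)}\right) 42 = \left(21 - 25\right)^{2} \left(\left(3 + 5\right) + 0^{3}\right) 42 = \left(-4\right)^{2} \left(8 + 0\right) 42 = 16 \cdot 8 \cdot 42 = 16 \cdot 336 = 5376$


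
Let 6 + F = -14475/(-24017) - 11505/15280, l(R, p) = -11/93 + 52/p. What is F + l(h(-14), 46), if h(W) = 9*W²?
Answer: -806649270751/156993941328 ≈ -5.1381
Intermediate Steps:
l(R, p) = -11/93 + 52/p (l(R, p) = -11*1/93 + 52/p = -11/93 + 52/p)
F = -451403229/73395952 (F = -6 + (-14475/(-24017) - 11505/15280) = -6 + (-14475*(-1/24017) - 11505*1/15280) = -6 + (14475/24017 - 2301/3056) = -6 - 11027517/73395952 = -451403229/73395952 ≈ -6.1502)
F + l(h(-14), 46) = -451403229/73395952 + (-11/93 + 52/46) = -451403229/73395952 + (-11/93 + 52*(1/46)) = -451403229/73395952 + (-11/93 + 26/23) = -451403229/73395952 + 2165/2139 = -806649270751/156993941328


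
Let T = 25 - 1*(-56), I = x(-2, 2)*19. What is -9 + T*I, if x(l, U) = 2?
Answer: 3069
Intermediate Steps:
I = 38 (I = 2*19 = 38)
T = 81 (T = 25 + 56 = 81)
-9 + T*I = -9 + 81*38 = -9 + 3078 = 3069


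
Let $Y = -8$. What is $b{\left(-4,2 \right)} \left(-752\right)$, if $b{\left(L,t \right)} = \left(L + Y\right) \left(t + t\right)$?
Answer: $36096$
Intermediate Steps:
$b{\left(L,t \right)} = 2 t \left(-8 + L\right)$ ($b{\left(L,t \right)} = \left(L - 8\right) \left(t + t\right) = \left(-8 + L\right) 2 t = 2 t \left(-8 + L\right)$)
$b{\left(-4,2 \right)} \left(-752\right) = 2 \cdot 2 \left(-8 - 4\right) \left(-752\right) = 2 \cdot 2 \left(-12\right) \left(-752\right) = \left(-48\right) \left(-752\right) = 36096$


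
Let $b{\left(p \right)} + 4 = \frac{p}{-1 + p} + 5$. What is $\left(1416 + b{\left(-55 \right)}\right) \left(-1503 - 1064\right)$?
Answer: $- \frac{203837769}{56} \approx -3.64 \cdot 10^{6}$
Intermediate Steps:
$b{\left(p \right)} = 1 + \frac{p}{-1 + p}$ ($b{\left(p \right)} = -4 + \left(\frac{p}{-1 + p} + 5\right) = -4 + \left(5 + \frac{p}{-1 + p}\right) = 1 + \frac{p}{-1 + p}$)
$\left(1416 + b{\left(-55 \right)}\right) \left(-1503 - 1064\right) = \left(1416 + \frac{-1 + 2 \left(-55\right)}{-1 - 55}\right) \left(-1503 - 1064\right) = \left(1416 + \frac{-1 - 110}{-56}\right) \left(-2567\right) = \left(1416 - - \frac{111}{56}\right) \left(-2567\right) = \left(1416 + \frac{111}{56}\right) \left(-2567\right) = \frac{79407}{56} \left(-2567\right) = - \frac{203837769}{56}$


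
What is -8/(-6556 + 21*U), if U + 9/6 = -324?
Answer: 16/26783 ≈ 0.00059739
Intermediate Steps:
U = -651/2 (U = -3/2 - 324 = -651/2 ≈ -325.50)
-8/(-6556 + 21*U) = -8/(-6556 + 21*(-651/2)) = -8/(-6556 - 13671/2) = -8/(-26783/2) = -8*(-2/26783) = 16/26783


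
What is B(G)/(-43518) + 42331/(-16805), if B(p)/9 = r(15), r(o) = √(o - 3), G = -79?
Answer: -42331/16805 - 3*√3/7253 ≈ -2.5197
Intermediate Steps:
r(o) = √(-3 + o)
B(p) = 18*√3 (B(p) = 9*√(-3 + 15) = 9*√12 = 9*(2*√3) = 18*√3)
B(G)/(-43518) + 42331/(-16805) = (18*√3)/(-43518) + 42331/(-16805) = (18*√3)*(-1/43518) + 42331*(-1/16805) = -3*√3/7253 - 42331/16805 = -42331/16805 - 3*√3/7253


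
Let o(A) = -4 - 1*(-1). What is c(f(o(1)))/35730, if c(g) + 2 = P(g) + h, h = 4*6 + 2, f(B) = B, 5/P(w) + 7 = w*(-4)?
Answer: 5/7146 ≈ 0.00069969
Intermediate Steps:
P(w) = 5/(-7 - 4*w) (P(w) = 5/(-7 + w*(-4)) = 5/(-7 - 4*w))
o(A) = -3 (o(A) = -4 + 1 = -3)
h = 26 (h = 24 + 2 = 26)
c(g) = 24 - 5/(7 + 4*g) (c(g) = -2 + (-5/(7 + 4*g) + 26) = -2 + (26 - 5/(7 + 4*g)) = 24 - 5/(7 + 4*g))
c(f(o(1)))/35730 = ((163 + 96*(-3))/(7 + 4*(-3)))/35730 = ((163 - 288)/(7 - 12))*(1/35730) = (-125/(-5))*(1/35730) = -⅕*(-125)*(1/35730) = 25*(1/35730) = 5/7146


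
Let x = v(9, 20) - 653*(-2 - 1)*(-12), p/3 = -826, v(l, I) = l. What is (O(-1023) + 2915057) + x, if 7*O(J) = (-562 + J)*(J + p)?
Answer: 25789991/7 ≈ 3.6843e+6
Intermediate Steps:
p = -2478 (p = 3*(-826) = -2478)
x = -23499 (x = 9 - 653*(-2 - 1)*(-12) = 9 - (-1959)*(-12) = 9 - 653*36 = 9 - 23508 = -23499)
O(J) = (-2478 + J)*(-562 + J)/7 (O(J) = ((-562 + J)*(J - 2478))/7 = ((-562 + J)*(-2478 + J))/7 = ((-2478 + J)*(-562 + J))/7 = (-2478 + J)*(-562 + J)/7)
(O(-1023) + 2915057) + x = ((198948 - 3040/7*(-1023) + (⅐)*(-1023)²) + 2915057) - 23499 = ((198948 + 3109920/7 + (⅐)*1046529) + 2915057) - 23499 = ((198948 + 3109920/7 + 1046529/7) + 2915057) - 23499 = (5549085/7 + 2915057) - 23499 = 25954484/7 - 23499 = 25789991/7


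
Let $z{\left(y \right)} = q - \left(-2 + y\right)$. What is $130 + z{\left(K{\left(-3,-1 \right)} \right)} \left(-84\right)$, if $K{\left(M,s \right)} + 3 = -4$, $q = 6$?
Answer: $-1130$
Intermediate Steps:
$K{\left(M,s \right)} = -7$ ($K{\left(M,s \right)} = -3 - 4 = -7$)
$z{\left(y \right)} = 8 - y$ ($z{\left(y \right)} = 6 - \left(-2 + y\right) = 8 - y$)
$130 + z{\left(K{\left(-3,-1 \right)} \right)} \left(-84\right) = 130 + \left(8 - -7\right) \left(-84\right) = 130 + \left(8 + 7\right) \left(-84\right) = 130 + 15 \left(-84\right) = 130 - 1260 = -1130$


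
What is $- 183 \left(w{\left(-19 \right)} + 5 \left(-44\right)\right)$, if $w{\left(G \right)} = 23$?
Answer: $36051$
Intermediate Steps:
$- 183 \left(w{\left(-19 \right)} + 5 \left(-44\right)\right) = - 183 \left(23 + 5 \left(-44\right)\right) = - 183 \left(23 - 220\right) = \left(-183\right) \left(-197\right) = 36051$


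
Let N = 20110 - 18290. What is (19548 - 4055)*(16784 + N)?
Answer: 288231772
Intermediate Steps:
N = 1820
(19548 - 4055)*(16784 + N) = (19548 - 4055)*(16784 + 1820) = 15493*18604 = 288231772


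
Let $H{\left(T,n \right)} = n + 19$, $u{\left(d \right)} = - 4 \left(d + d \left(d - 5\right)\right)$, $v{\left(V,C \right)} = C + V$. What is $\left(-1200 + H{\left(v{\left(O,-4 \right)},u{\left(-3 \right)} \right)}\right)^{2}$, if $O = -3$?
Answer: $1600225$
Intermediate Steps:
$u{\left(d \right)} = - 4 d - 4 d \left(-5 + d\right)$ ($u{\left(d \right)} = - 4 \left(d + d \left(-5 + d\right)\right) = - 4 d - 4 d \left(-5 + d\right)$)
$H{\left(T,n \right)} = 19 + n$
$\left(-1200 + H{\left(v{\left(O,-4 \right)},u{\left(-3 \right)} \right)}\right)^{2} = \left(-1200 + \left(19 + 4 \left(-3\right) \left(4 - -3\right)\right)\right)^{2} = \left(-1200 + \left(19 + 4 \left(-3\right) \left(4 + 3\right)\right)\right)^{2} = \left(-1200 + \left(19 + 4 \left(-3\right) 7\right)\right)^{2} = \left(-1200 + \left(19 - 84\right)\right)^{2} = \left(-1200 - 65\right)^{2} = \left(-1265\right)^{2} = 1600225$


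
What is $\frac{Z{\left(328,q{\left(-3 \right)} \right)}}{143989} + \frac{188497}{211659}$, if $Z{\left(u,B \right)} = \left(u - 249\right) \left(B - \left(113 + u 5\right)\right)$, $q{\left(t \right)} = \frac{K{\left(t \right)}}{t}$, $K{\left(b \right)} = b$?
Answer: $- \frac{2153804339}{30476567751} \approx -0.070671$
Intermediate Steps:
$q{\left(t \right)} = 1$ ($q{\left(t \right)} = \frac{t}{t} = 1$)
$Z{\left(u,B \right)} = \left(-249 + u\right) \left(-113 + B - 5 u\right)$ ($Z{\left(u,B \right)} = \left(-249 + u\right) \left(B - \left(113 + 5 u\right)\right) = \left(-249 + u\right) \left(-113 + B - 5 u\right)$)
$\frac{Z{\left(328,q{\left(-3 \right)} \right)}}{143989} + \frac{188497}{211659} = \frac{28137 - 249 - 5 \cdot 328^{2} + 1132 \cdot 328 + 1 \cdot 328}{143989} + \frac{188497}{211659} = \left(28137 - 249 - 537920 + 371296 + 328\right) \frac{1}{143989} + 188497 \cdot \frac{1}{211659} = \left(28137 - 249 - 537920 + 371296 + 328\right) \frac{1}{143989} + \frac{188497}{211659} = \left(-138408\right) \frac{1}{143989} + \frac{188497}{211659} = - \frac{138408}{143989} + \frac{188497}{211659} = - \frac{2153804339}{30476567751}$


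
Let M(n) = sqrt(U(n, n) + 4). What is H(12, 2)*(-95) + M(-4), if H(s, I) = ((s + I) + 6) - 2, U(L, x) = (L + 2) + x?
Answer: -1710 + I*sqrt(2) ≈ -1710.0 + 1.4142*I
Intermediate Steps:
U(L, x) = 2 + L + x (U(L, x) = (2 + L) + x = 2 + L + x)
H(s, I) = 4 + I + s (H(s, I) = ((I + s) + 6) - 2 = (6 + I + s) - 2 = 4 + I + s)
M(n) = sqrt(6 + 2*n) (M(n) = sqrt((2 + n + n) + 4) = sqrt((2 + 2*n) + 4) = sqrt(6 + 2*n))
H(12, 2)*(-95) + M(-4) = (4 + 2 + 12)*(-95) + sqrt(6 + 2*(-4)) = 18*(-95) + sqrt(6 - 8) = -1710 + sqrt(-2) = -1710 + I*sqrt(2)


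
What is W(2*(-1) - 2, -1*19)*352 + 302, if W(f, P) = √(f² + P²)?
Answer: 302 + 352*√377 ≈ 7136.6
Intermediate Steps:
W(f, P) = √(P² + f²)
W(2*(-1) - 2, -1*19)*352 + 302 = √((-1*19)² + (2*(-1) - 2)²)*352 + 302 = √((-19)² + (-2 - 2)²)*352 + 302 = √(361 + (-4)²)*352 + 302 = √(361 + 16)*352 + 302 = √377*352 + 302 = 352*√377 + 302 = 302 + 352*√377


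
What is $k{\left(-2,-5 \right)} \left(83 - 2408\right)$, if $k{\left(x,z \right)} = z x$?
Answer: $-23250$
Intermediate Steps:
$k{\left(x,z \right)} = x z$
$k{\left(-2,-5 \right)} \left(83 - 2408\right) = \left(-2\right) \left(-5\right) \left(83 - 2408\right) = 10 \left(83 - 2408\right) = 10 \left(-2325\right) = -23250$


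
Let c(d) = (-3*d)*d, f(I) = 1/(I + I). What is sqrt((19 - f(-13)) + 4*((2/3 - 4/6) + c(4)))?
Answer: I*sqrt(116922)/26 ≈ 13.151*I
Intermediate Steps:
f(I) = 1/(2*I)
c(d) = -3*d**2
sqrt((19 - f(-13)) + 4*((2/3 - 4/6) + c(4))) = sqrt((19 - 1/(2*(-13))) + 4*((2/3 - 4/6) - 3*4**2)) = sqrt((19 - (-1)/(2*13)) + 4*((2*(1/3) - 4*1/6) - 3*16)) = sqrt((19 - 1*(-1/26)) + 4*((2/3 - 2/3) - 48)) = sqrt((19 + 1/26) + 4*(0 - 48)) = sqrt(495/26 + 4*(-48)) = sqrt(495/26 - 192) = sqrt(-4497/26) = I*sqrt(116922)/26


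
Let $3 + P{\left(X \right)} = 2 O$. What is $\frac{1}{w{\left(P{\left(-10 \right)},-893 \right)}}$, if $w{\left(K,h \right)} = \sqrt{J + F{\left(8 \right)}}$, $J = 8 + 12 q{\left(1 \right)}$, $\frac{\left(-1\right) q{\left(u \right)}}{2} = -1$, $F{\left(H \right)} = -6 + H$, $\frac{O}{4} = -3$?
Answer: $\frac{\sqrt{34}}{34} \approx 0.1715$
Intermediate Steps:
$O = -12$ ($O = 4 \left(-3\right) = -12$)
$q{\left(u \right)} = 2$ ($q{\left(u \right)} = \left(-2\right) \left(-1\right) = 2$)
$J = 32$ ($J = 8 + 12 \cdot 2 = 8 + 24 = 32$)
$P{\left(X \right)} = -27$ ($P{\left(X \right)} = -3 + 2 \left(-12\right) = -3 - 24 = -27$)
$w{\left(K,h \right)} = \sqrt{34}$ ($w{\left(K,h \right)} = \sqrt{32 + \left(-6 + 8\right)} = \sqrt{32 + 2} = \sqrt{34}$)
$\frac{1}{w{\left(P{\left(-10 \right)},-893 \right)}} = \frac{1}{\sqrt{34}} = \frac{\sqrt{34}}{34}$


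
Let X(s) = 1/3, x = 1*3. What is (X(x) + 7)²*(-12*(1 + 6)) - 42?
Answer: -13678/3 ≈ -4559.3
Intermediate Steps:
x = 3
X(s) = ⅓ (X(s) = 1*(⅓) = ⅓)
(X(x) + 7)²*(-12*(1 + 6)) - 42 = (⅓ + 7)²*(-12*(1 + 6)) - 42 = (22/3)²*(-84) - 42 = 484*(-12*7)/9 - 42 = (484/9)*(-84) - 42 = -13552/3 - 42 = -13678/3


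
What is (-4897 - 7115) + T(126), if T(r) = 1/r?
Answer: -1513511/126 ≈ -12012.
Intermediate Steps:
(-4897 - 7115) + T(126) = (-4897 - 7115) + 1/126 = -12012 + 1/126 = -1513511/126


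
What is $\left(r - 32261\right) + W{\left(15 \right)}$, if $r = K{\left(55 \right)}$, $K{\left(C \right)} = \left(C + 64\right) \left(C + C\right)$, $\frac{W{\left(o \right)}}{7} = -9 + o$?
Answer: $-19129$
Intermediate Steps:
$W{\left(o \right)} = -63 + 7 o$ ($W{\left(o \right)} = 7 \left(-9 + o\right) = -63 + 7 o$)
$K{\left(C \right)} = 2 C \left(64 + C\right)$ ($K{\left(C \right)} = \left(64 + C\right) 2 C = 2 C \left(64 + C\right)$)
$r = 13090$ ($r = 2 \cdot 55 \left(64 + 55\right) = 2 \cdot 55 \cdot 119 = 13090$)
$\left(r - 32261\right) + W{\left(15 \right)} = \left(13090 - 32261\right) + \left(-63 + 7 \cdot 15\right) = -19171 + \left(-63 + 105\right) = -19171 + 42 = -19129$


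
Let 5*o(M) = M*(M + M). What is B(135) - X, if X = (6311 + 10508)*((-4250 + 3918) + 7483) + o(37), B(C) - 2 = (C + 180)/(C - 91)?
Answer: -26460105637/220 ≈ -1.2027e+8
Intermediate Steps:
o(M) = 2*M²/5 (o(M) = (M*(M + M))/5 = (M*(2*M))/5 = (2*M²)/5 = 2*M²/5)
B(C) = 2 + (180 + C)/(-91 + C) (B(C) = 2 + (C + 180)/(C - 91) = 2 + (180 + C)/(-91 + C))
X = 601366083/5 (X = (6311 + 10508)*((-4250 + 3918) + 7483) + (⅖)*37² = 16819*(-332 + 7483) + (⅖)*1369 = 16819*7151 + 2738/5 = 120272669 + 2738/5 = 601366083/5 ≈ 1.2027e+8)
B(135) - X = (-2 + 3*135)/(-91 + 135) - 1*601366083/5 = (-2 + 405)/44 - 601366083/5 = (1/44)*403 - 601366083/5 = 403/44 - 601366083/5 = -26460105637/220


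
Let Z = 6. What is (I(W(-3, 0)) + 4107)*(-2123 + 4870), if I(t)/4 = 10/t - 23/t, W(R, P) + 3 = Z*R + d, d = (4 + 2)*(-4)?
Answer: 507829649/45 ≈ 1.1285e+7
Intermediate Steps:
d = -24 (d = 6*(-4) = -24)
W(R, P) = -27 + 6*R (W(R, P) = -3 + (6*R - 24) = -3 + (-24 + 6*R) = -27 + 6*R)
I(t) = -52/t (I(t) = 4*(10/t - 23/t) = 4*(-13/t) = -52/t)
(I(W(-3, 0)) + 4107)*(-2123 + 4870) = (-52/(-27 + 6*(-3)) + 4107)*(-2123 + 4870) = (-52/(-27 - 18) + 4107)*2747 = (-52/(-45) + 4107)*2747 = (-52*(-1/45) + 4107)*2747 = (52/45 + 4107)*2747 = (184867/45)*2747 = 507829649/45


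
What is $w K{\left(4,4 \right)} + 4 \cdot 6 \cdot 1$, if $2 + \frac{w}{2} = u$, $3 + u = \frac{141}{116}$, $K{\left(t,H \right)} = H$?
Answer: $- \frac{182}{29} \approx -6.2759$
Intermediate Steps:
$u = - \frac{207}{116}$ ($u = -3 + \frac{141}{116} = - \frac{207}{116} \approx -1.7845$)
$w = - \frac{439}{58}$ ($w = -4 + 2 \left(- \frac{207}{116}\right) = -4 - \frac{207}{58} = - \frac{439}{58} \approx -7.569$)
$w K{\left(4,4 \right)} + 4 \cdot 6 \cdot 1 = \left(- \frac{439}{58}\right) 4 + 4 \cdot 6 \cdot 1 = - \frac{878}{29} + 24 \cdot 1 = - \frac{878}{29} + 24 = - \frac{182}{29}$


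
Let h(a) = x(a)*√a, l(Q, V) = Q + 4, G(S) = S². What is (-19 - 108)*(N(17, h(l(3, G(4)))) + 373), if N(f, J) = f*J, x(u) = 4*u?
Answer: -47371 - 60452*√7 ≈ -2.0731e+5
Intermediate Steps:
l(Q, V) = 4 + Q
h(a) = 4*a^(3/2) (h(a) = (4*a)*√a = 4*a^(3/2))
N(f, J) = J*f
(-19 - 108)*(N(17, h(l(3, G(4)))) + 373) = (-19 - 108)*((4*(4 + 3)^(3/2))*17 + 373) = -127*((4*7^(3/2))*17 + 373) = -127*((4*(7*√7))*17 + 373) = -127*((28*√7)*17 + 373) = -127*(476*√7 + 373) = -127*(373 + 476*√7) = -47371 - 60452*√7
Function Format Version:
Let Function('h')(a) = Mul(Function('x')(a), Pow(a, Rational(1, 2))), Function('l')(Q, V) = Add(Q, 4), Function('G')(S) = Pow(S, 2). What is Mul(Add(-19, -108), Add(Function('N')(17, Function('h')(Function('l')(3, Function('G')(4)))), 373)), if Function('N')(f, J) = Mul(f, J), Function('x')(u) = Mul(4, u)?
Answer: Add(-47371, Mul(-60452, Pow(7, Rational(1, 2)))) ≈ -2.0731e+5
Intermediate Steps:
Function('l')(Q, V) = Add(4, Q)
Function('h')(a) = Mul(4, Pow(a, Rational(3, 2))) (Function('h')(a) = Mul(Mul(4, a), Pow(a, Rational(1, 2))) = Mul(4, Pow(a, Rational(3, 2))))
Function('N')(f, J) = Mul(J, f)
Mul(Add(-19, -108), Add(Function('N')(17, Function('h')(Function('l')(3, Function('G')(4)))), 373)) = Mul(Add(-19, -108), Add(Mul(Mul(4, Pow(Add(4, 3), Rational(3, 2))), 17), 373)) = Mul(-127, Add(Mul(Mul(4, Pow(7, Rational(3, 2))), 17), 373)) = Mul(-127, Add(Mul(Mul(4, Mul(7, Pow(7, Rational(1, 2)))), 17), 373)) = Mul(-127, Add(Mul(Mul(28, Pow(7, Rational(1, 2))), 17), 373)) = Mul(-127, Add(Mul(476, Pow(7, Rational(1, 2))), 373)) = Mul(-127, Add(373, Mul(476, Pow(7, Rational(1, 2))))) = Add(-47371, Mul(-60452, Pow(7, Rational(1, 2))))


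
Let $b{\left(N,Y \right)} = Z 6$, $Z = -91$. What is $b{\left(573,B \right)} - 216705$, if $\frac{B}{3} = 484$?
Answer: $-217251$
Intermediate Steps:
$B = 1452$ ($B = 3 \cdot 484 = 1452$)
$b{\left(N,Y \right)} = -546$ ($b{\left(N,Y \right)} = \left(-91\right) 6 = -546$)
$b{\left(573,B \right)} - 216705 = -546 - 216705 = -217251$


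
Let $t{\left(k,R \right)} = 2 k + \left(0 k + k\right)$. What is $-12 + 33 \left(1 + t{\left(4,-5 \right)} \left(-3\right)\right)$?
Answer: $-1167$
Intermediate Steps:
$t{\left(k,R \right)} = 3 k$ ($t{\left(k,R \right)} = 2 k + \left(0 + k\right) = 2 k + k = 3 k$)
$-12 + 33 \left(1 + t{\left(4,-5 \right)} \left(-3\right)\right) = -12 + 33 \left(1 + 3 \cdot 4 \left(-3\right)\right) = -12 + 33 \left(1 + 12 \left(-3\right)\right) = -12 + 33 \left(1 - 36\right) = -12 + 33 \left(-35\right) = -12 - 1155 = -1167$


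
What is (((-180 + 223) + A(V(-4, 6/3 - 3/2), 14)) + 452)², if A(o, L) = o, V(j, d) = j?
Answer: 241081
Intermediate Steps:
(((-180 + 223) + A(V(-4, 6/3 - 3/2), 14)) + 452)² = (((-180 + 223) - 4) + 452)² = ((43 - 4) + 452)² = (39 + 452)² = 491² = 241081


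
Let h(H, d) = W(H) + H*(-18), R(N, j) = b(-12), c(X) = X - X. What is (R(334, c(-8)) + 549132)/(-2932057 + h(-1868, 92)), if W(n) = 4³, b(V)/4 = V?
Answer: -183028/966123 ≈ -0.18945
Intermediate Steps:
b(V) = 4*V
c(X) = 0
R(N, j) = -48 (R(N, j) = 4*(-12) = -48)
W(n) = 64
h(H, d) = 64 - 18*H (h(H, d) = 64 + H*(-18) = 64 - 18*H)
(R(334, c(-8)) + 549132)/(-2932057 + h(-1868, 92)) = (-48 + 549132)/(-2932057 + (64 - 18*(-1868))) = 549084/(-2932057 + (64 + 33624)) = 549084/(-2932057 + 33688) = 549084/(-2898369) = 549084*(-1/2898369) = -183028/966123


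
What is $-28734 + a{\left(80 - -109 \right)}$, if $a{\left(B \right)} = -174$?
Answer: $-28908$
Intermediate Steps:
$-28734 + a{\left(80 - -109 \right)} = -28734 - 174 = -28908$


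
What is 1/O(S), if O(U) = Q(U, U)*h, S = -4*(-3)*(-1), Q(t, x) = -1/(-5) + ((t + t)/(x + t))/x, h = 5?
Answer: 12/7 ≈ 1.7143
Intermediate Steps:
Q(t, x) = ⅕ + 2*t/(x*(t + x)) (Q(t, x) = -1*(-⅕) + ((2*t)/(t + x))/x = ⅕ + (2*t/(t + x))/x = ⅕ + 2*t/(x*(t + x)))
S = -12 (S = 12*(-1) = -12)
O(U) = (2*U² + 10*U)/(2*U²) (O(U) = ((U² + 10*U + U*U)/(5*U*(U + U)))*5 = ((U² + 10*U + U²)/(5*U*((2*U))))*5 = ((1/(2*U))*(2*U² + 10*U)/(5*U))*5 = ((2*U² + 10*U)/(10*U²))*5 = (2*U² + 10*U)/(2*U²))
1/O(S) = 1/((5 - 12)/(-12)) = 1/(-1/12*(-7)) = 1/(7/12) = 12/7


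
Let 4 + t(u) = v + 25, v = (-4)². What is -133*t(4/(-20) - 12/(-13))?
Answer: -4921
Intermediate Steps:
v = 16
t(u) = 37 (t(u) = -4 + (16 + 25) = -4 + 41 = 37)
-133*t(4/(-20) - 12/(-13)) = -133*37 = -4921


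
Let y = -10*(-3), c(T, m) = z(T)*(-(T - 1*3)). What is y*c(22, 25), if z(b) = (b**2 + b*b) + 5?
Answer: -554610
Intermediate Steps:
z(b) = 5 + 2*b**2 (z(b) = (b**2 + b**2) + 5 = 2*b**2 + 5 = 5 + 2*b**2)
c(T, m) = (3 - T)*(5 + 2*T**2) (c(T, m) = (5 + 2*T**2)*(-(T - 1*3)) = (5 + 2*T**2)*(-(T - 3)) = (5 + 2*T**2)*(-(-3 + T)) = (5 + 2*T**2)*(3 - T) = (3 - T)*(5 + 2*T**2))
y = 30
y*c(22, 25) = 30*(-(-3 + 22)*(5 + 2*22**2)) = 30*(-1*19*(5 + 2*484)) = 30*(-1*19*(5 + 968)) = 30*(-1*19*973) = 30*(-18487) = -554610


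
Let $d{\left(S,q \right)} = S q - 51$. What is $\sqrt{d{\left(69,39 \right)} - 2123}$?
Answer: $\sqrt{517} \approx 22.738$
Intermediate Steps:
$d{\left(S,q \right)} = -51 + S q$
$\sqrt{d{\left(69,39 \right)} - 2123} = \sqrt{\left(-51 + 69 \cdot 39\right) - 2123} = \sqrt{\left(-51 + 2691\right) - 2123} = \sqrt{2640 - 2123} = \sqrt{517}$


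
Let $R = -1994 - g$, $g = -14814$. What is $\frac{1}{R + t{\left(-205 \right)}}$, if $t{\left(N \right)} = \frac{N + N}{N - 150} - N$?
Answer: $\frac{71}{924857} \approx 7.6769 \cdot 10^{-5}$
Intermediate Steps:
$R = 12820$ ($R = -1994 - -14814 = -1994 + 14814 = 12820$)
$t{\left(N \right)} = - N + \frac{2 N}{-150 + N}$ ($t{\left(N \right)} = \frac{2 N}{-150 + N} - N = - N + \frac{2 N}{-150 + N}$)
$\frac{1}{R + t{\left(-205 \right)}} = \frac{1}{12820 - \frac{205 \left(152 - -205\right)}{-150 - 205}} = \frac{1}{12820 - \frac{205 \left(152 + 205\right)}{-355}} = \frac{1}{12820 - \left(- \frac{41}{71}\right) 357} = \frac{1}{12820 + \frac{14637}{71}} = \frac{1}{\frac{924857}{71}} = \frac{71}{924857}$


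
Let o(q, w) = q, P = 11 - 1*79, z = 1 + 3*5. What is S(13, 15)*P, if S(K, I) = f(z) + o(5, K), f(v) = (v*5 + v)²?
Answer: -627028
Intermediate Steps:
z = 16 (z = 1 + 15 = 16)
P = -68 (P = 11 - 79 = -68)
f(v) = 36*v² (f(v) = (5*v + v)² = (6*v)² = 36*v²)
S(K, I) = 9221 (S(K, I) = 36*16² + 5 = 36*256 + 5 = 9216 + 5 = 9221)
S(13, 15)*P = 9221*(-68) = -627028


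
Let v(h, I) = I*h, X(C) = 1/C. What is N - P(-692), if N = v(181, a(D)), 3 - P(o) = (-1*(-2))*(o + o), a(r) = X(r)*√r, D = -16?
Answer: -2771 - 181*I/4 ≈ -2771.0 - 45.25*I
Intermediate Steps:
a(r) = r^(-½) (a(r) = √r/r = r^(-½))
P(o) = 3 - 4*o (P(o) = 3 - (-1*(-2))*(o + o) = 3 - 2*2*o = 3 - 4*o)
N = -181*I/4 (N = 181/√(-16) = -I/4*181 = -181*I/4 ≈ -45.25*I)
N - P(-692) = -181*I/4 - (3 - 4*(-692)) = -181*I/4 - (3 + 2768) = -181*I/4 - 1*2771 = -181*I/4 - 2771 = -2771 - 181*I/4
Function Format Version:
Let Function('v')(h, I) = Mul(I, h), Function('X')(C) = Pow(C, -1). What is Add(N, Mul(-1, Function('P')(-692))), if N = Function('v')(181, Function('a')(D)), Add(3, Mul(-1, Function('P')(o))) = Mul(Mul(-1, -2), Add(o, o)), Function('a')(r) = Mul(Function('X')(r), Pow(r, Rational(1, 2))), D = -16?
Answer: Add(-2771, Mul(Rational(-181, 4), I)) ≈ Add(-2771.0, Mul(-45.250, I))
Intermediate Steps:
Function('a')(r) = Pow(r, Rational(-1, 2)) (Function('a')(r) = Mul(Pow(r, -1), Pow(r, Rational(1, 2))) = Pow(r, Rational(-1, 2)))
Function('P')(o) = Add(3, Mul(-4, o)) (Function('P')(o) = Add(3, Mul(-1, Mul(Mul(-1, -2), Add(o, o)))) = Add(3, Mul(-1, Mul(2, Mul(2, o)))) = Add(3, Mul(-1, Mul(4, o))) = Add(3, Mul(-4, o)))
N = Mul(Rational(-181, 4), I) (N = Mul(Pow(-16, Rational(-1, 2)), 181) = Mul(Mul(Rational(-1, 4), I), 181) = Mul(Rational(-181, 4), I) ≈ Mul(-45.250, I))
Add(N, Mul(-1, Function('P')(-692))) = Add(Mul(Rational(-181, 4), I), Mul(-1, Add(3, Mul(-4, -692)))) = Add(Mul(Rational(-181, 4), I), Mul(-1, Add(3, 2768))) = Add(Mul(Rational(-181, 4), I), Mul(-1, 2771)) = Add(Mul(Rational(-181, 4), I), -2771) = Add(-2771, Mul(Rational(-181, 4), I))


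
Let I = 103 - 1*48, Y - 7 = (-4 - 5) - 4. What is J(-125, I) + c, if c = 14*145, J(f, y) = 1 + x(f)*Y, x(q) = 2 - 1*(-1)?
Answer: 2013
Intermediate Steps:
Y = -6 (Y = 7 + ((-4 - 5) - 4) = 7 + (-9 - 4) = 7 - 13 = -6)
x(q) = 3 (x(q) = 2 + 1 = 3)
I = 55 (I = 103 - 48 = 55)
J(f, y) = -17 (J(f, y) = 1 + 3*(-6) = 1 - 18 = -17)
c = 2030
J(-125, I) + c = -17 + 2030 = 2013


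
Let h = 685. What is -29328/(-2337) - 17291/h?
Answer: -6773129/533615 ≈ -12.693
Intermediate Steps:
-29328/(-2337) - 17291/h = -29328/(-2337) - 17291/685 = -29328*(-1/2337) - 17291*1/685 = 9776/779 - 17291/685 = -6773129/533615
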